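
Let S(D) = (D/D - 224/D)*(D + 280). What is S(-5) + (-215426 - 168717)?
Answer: -371548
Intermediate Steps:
S(D) = (1 - 224/D)*(280 + D)
S(-5) + (-215426 - 168717) = (56 - 5 - 62720/(-5)) + (-215426 - 168717) = (56 - 5 - 62720*(-⅕)) - 384143 = (56 - 5 + 12544) - 384143 = 12595 - 384143 = -371548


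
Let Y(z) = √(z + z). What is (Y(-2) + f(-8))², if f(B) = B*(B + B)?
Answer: 16380 + 512*I ≈ 16380.0 + 512.0*I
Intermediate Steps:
Y(z) = √2*√z (Y(z) = √(2*z) = √2*√z)
f(B) = 2*B² (f(B) = B*(2*B) = 2*B²)
(Y(-2) + f(-8))² = (√2*√(-2) + 2*(-8)²)² = (√2*(I*√2) + 2*64)² = (2*I + 128)² = (128 + 2*I)²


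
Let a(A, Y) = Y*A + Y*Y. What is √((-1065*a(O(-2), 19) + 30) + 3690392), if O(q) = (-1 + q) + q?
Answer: 2*√851783 ≈ 1845.8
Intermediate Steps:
O(q) = -1 + 2*q
a(A, Y) = Y² + A*Y (a(A, Y) = A*Y + Y² = Y² + A*Y)
√((-1065*a(O(-2), 19) + 30) + 3690392) = √((-20235*((-1 + 2*(-2)) + 19) + 30) + 3690392) = √((-20235*((-1 - 4) + 19) + 30) + 3690392) = √((-20235*(-5 + 19) + 30) + 3690392) = √((-20235*14 + 30) + 3690392) = √((-1065*266 + 30) + 3690392) = √((-283290 + 30) + 3690392) = √(-283260 + 3690392) = √3407132 = 2*√851783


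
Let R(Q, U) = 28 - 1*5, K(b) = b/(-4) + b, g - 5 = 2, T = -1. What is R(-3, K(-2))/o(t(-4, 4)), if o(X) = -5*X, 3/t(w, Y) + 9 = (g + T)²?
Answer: -207/5 ≈ -41.400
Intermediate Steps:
g = 7 (g = 5 + 2 = 7)
t(w, Y) = ⅑ (t(w, Y) = 3/(-9 + (7 - 1)²) = 3/(-9 + 6²) = 3/(-9 + 36) = 3/27 = 3*(1/27) = ⅑)
K(b) = 3*b/4 (K(b) = b*(-¼) + b = -b/4 + b = 3*b/4)
R(Q, U) = 23 (R(Q, U) = 28 - 5 = 23)
R(-3, K(-2))/o(t(-4, 4)) = 23/((-5*⅑)) = 23/(-5/9) = 23*(-9/5) = -207/5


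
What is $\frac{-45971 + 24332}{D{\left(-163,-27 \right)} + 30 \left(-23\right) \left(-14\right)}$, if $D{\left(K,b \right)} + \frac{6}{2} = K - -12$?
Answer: $- \frac{21639}{9506} \approx -2.2764$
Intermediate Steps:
$D{\left(K,b \right)} = 9 + K$ ($D{\left(K,b \right)} = -3 + \left(K - -12\right) = -3 + \left(K + 12\right) = -3 + \left(12 + K\right) = 9 + K$)
$\frac{-45971 + 24332}{D{\left(-163,-27 \right)} + 30 \left(-23\right) \left(-14\right)} = \frac{-45971 + 24332}{\left(9 - 163\right) + 30 \left(-23\right) \left(-14\right)} = - \frac{21639}{-154 - -9660} = - \frac{21639}{-154 + 9660} = - \frac{21639}{9506}$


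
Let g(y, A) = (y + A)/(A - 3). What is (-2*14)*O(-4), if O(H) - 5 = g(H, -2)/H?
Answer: -658/5 ≈ -131.60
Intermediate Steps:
g(y, A) = (A + y)/(-3 + A)
O(H) = 5 + (⅖ - H/5)/H (O(H) = 5 + ((-2 + H)/(-3 - 2))/H = 5 + ((-2 + H)/(-5))/H = 5 + (-(-2 + H)/5)/H = 5 + (⅖ - H/5)/H)
(-2*14)*O(-4) = (-2*14)*((⅖)*(1 + 12*(-4))/(-4)) = -56*(-1)*(1 - 48)/(5*4) = -56*(-1)*(-47)/(5*4) = -28*47/10 = -658/5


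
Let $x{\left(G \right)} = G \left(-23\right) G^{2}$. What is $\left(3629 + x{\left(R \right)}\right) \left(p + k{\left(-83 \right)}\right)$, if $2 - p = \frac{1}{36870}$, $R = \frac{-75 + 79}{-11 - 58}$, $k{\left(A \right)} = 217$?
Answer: $\frac{418527634948559}{526614210} \approx 7.9475 \cdot 10^{5}$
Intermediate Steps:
$R = - \frac{4}{69}$ ($R = \frac{4}{-69} = 4 \left(- \frac{1}{69}\right) = - \frac{4}{69} \approx -0.057971$)
$p = \frac{73739}{36870}$ ($p = 2 - \frac{1}{36870} = \frac{73739}{36870} \approx 2.0$)
$x{\left(G \right)} = - 23 G^{3}$ ($x{\left(G \right)} = - 23 G G^{2} = - 23 G^{3}$)
$\left(3629 + x{\left(R \right)}\right) \left(p + k{\left(-83 \right)}\right) = \left(3629 - 23 \left(- \frac{4}{69}\right)^{3}\right) \left(\frac{73739}{36870} + 217\right) = \left(3629 - - \frac{64}{14283}\right) \frac{8074529}{36870} = \left(3629 + \frac{64}{14283}\right) \frac{8074529}{36870} = \frac{51833071}{14283} \cdot \frac{8074529}{36870} = \frac{418527634948559}{526614210}$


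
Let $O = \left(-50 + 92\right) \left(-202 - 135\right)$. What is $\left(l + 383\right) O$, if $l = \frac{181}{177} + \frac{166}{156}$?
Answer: $- \frac{4180546671}{767} \approx -5.4505 \cdot 10^{6}$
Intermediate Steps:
$O = -14154$ ($O = 42 \left(-337\right) = -14154$)
$l = \frac{3201}{1534}$ ($l = 181 \cdot \frac{1}{177} + 166 \cdot \frac{1}{156} = \frac{181}{177} + \frac{83}{78} = \frac{3201}{1534} \approx 2.0867$)
$\left(l + 383\right) O = \left(\frac{3201}{1534} + 383\right) \left(-14154\right) = \frac{590723}{1534} \left(-14154\right) = - \frac{4180546671}{767}$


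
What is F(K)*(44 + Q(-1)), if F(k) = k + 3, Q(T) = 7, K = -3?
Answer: 0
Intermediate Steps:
F(k) = 3 + k
F(K)*(44 + Q(-1)) = (3 - 3)*(44 + 7) = 0*51 = 0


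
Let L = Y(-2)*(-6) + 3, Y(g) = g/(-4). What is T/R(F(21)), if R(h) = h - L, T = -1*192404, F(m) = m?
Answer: -192404/21 ≈ -9162.1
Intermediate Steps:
Y(g) = -g/4 (Y(g) = g*(-¼) = -g/4)
L = 0 (L = -¼*(-2)*(-6) + 3 = (½)*(-6) + 3 = -3 + 3 = 0)
T = -192404
R(h) = h (R(h) = h - 1*0 = h + 0 = h)
T/R(F(21)) = -192404/21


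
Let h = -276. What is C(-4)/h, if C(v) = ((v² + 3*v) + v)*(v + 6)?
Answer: 0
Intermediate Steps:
C(v) = (6 + v)*(v² + 4*v) (C(v) = (v² + 4*v)*(6 + v) = (6 + v)*(v² + 4*v))
C(-4)/h = -4*(24 + (-4)² + 10*(-4))/(-276) = -4*(24 + 16 - 40)*(-1/276) = -4*0*(-1/276) = 0*(-1/276) = 0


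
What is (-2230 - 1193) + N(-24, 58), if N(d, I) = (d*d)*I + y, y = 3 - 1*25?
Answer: 29963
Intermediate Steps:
y = -22 (y = 3 - 25 = -22)
N(d, I) = -22 + I*d² (N(d, I) = (d*d)*I - 22 = d²*I - 22 = I*d² - 22 = -22 + I*d²)
(-2230 - 1193) + N(-24, 58) = (-2230 - 1193) + (-22 + 58*(-24)²) = -3423 + (-22 + 58*576) = -3423 + (-22 + 33408) = -3423 + 33386 = 29963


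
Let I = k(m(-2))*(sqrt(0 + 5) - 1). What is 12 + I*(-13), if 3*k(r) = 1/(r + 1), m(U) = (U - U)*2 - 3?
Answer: 59/6 + 13*sqrt(5)/6 ≈ 14.678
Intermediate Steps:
m(U) = -3 (m(U) = 0*2 - 3 = 0 - 3 = -3)
k(r) = 1/(3*(1 + r)) (k(r) = 1/(3*(r + 1)) = 1/(3*(1 + r)))
I = 1/6 - sqrt(5)/6 (I = (1/(3*(1 - 3)))*(sqrt(0 + 5) - 1) = ((1/3)/(-2))*(sqrt(5) - 1) = ((1/3)*(-1/2))*(-1 + sqrt(5)) = -(-1 + sqrt(5))/6 = 1/6 - sqrt(5)/6 ≈ -0.20601)
12 + I*(-13) = 12 + (1/6 - sqrt(5)/6)*(-13) = 12 + (-13/6 + 13*sqrt(5)/6) = 59/6 + 13*sqrt(5)/6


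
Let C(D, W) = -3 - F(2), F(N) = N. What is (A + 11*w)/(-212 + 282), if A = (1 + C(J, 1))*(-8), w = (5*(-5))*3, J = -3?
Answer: -793/70 ≈ -11.329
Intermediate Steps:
C(D, W) = -5 (C(D, W) = -3 - 1*2 = -3 - 2 = -5)
w = -75 (w = -25*3 = -75)
A = 32 (A = (1 - 5)*(-8) = -4*(-8) = 32)
(A + 11*w)/(-212 + 282) = (32 + 11*(-75))/(-212 + 282) = (32 - 825)/70 = -793*1/70 = -793/70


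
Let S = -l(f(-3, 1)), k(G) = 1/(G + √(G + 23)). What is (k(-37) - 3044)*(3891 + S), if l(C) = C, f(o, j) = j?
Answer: -16376468210/1383 - 3890*I*√14/1383 ≈ -1.1841e+7 - 10.524*I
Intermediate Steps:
k(G) = 1/(G + √(23 + G))
S = -1 (S = -1*1 = -1)
(k(-37) - 3044)*(3891 + S) = (1/(-37 + √(23 - 37)) - 3044)*(3891 - 1) = (1/(-37 + √(-14)) - 3044)*3890 = (1/(-37 + I*√14) - 3044)*3890 = (-3044 + 1/(-37 + I*√14))*3890 = -11841160 + 3890/(-37 + I*√14)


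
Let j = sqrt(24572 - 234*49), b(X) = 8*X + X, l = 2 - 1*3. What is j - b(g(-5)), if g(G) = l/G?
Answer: -9/5 + sqrt(13106) ≈ 112.68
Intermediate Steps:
l = -1 (l = 2 - 3 = -1)
g(G) = -1/G
b(X) = 9*X
j = sqrt(13106) (j = sqrt(24572 - 11466) = sqrt(13106) ≈ 114.48)
j - b(g(-5)) = sqrt(13106) - 9*(-1/(-5)) = sqrt(13106) - 9*(-1*(-1/5)) = sqrt(13106) - 9/5 = -9/5 + sqrt(13106)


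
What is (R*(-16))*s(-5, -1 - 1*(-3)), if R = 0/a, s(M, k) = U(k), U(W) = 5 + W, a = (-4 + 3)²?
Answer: 0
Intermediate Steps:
a = 1 (a = (-1)² = 1)
s(M, k) = 5 + k
R = 0 (R = 0/1 = 0*1 = 0)
(R*(-16))*s(-5, -1 - 1*(-3)) = (0*(-16))*(5 + (-1 - 1*(-3))) = 0*(5 + (-1 + 3)) = 0*(5 + 2) = 0*7 = 0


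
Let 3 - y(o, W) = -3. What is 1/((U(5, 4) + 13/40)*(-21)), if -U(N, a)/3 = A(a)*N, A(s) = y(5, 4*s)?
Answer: 40/75327 ≈ 0.00053102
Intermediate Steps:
y(o, W) = 6 (y(o, W) = 3 - 1*(-3) = 3 + 3 = 6)
A(s) = 6
U(N, a) = -18*N
1/((U(5, 4) + 13/40)*(-21)) = 1/((-18*5 + 13/40)*(-21)) = 1/((-90 + 13*(1/40))*(-21)) = 1/((-90 + 13/40)*(-21)) = 1/(-3587/40*(-21)) = 1/(75327/40) = 40/75327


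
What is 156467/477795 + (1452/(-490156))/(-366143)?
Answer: 7020173311686544/21437131309405215 ≈ 0.32748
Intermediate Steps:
156467/477795 + (1452/(-490156))/(-366143) = 156467*(1/477795) + (1452*(-1/490156))*(-1/366143) = 156467/477795 - 363/122539*(-1/366143) = 156467/477795 + 363/44866797077 = 7020173311686544/21437131309405215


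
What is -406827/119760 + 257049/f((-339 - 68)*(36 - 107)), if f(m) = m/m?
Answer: 10261260471/39920 ≈ 2.5705e+5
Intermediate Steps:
f(m) = 1
-406827/119760 + 257049/f((-339 - 68)*(36 - 107)) = -406827/119760 + 257049/1 = -406827*1/119760 + 257049*1 = -135609/39920 + 257049 = 10261260471/39920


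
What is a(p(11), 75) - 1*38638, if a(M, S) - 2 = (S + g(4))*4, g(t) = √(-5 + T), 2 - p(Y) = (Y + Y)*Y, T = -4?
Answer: -38336 + 12*I ≈ -38336.0 + 12.0*I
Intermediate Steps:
p(Y) = 2 - 2*Y² (p(Y) = 2 - (Y + Y)*Y = 2 - 2*Y*Y = 2 - 2*Y²)
g(t) = 3*I (g(t) = √(-5 - 4) = √(-9) = 3*I)
a(M, S) = 2 + 4*S + 12*I (a(M, S) = 2 + (S + 3*I)*4 = 2 + (4*S + 12*I) = 2 + 4*S + 12*I)
a(p(11), 75) - 1*38638 = (2 + 4*75 + 12*I) - 1*38638 = (2 + 300 + 12*I) - 38638 = (302 + 12*I) - 38638 = -38336 + 12*I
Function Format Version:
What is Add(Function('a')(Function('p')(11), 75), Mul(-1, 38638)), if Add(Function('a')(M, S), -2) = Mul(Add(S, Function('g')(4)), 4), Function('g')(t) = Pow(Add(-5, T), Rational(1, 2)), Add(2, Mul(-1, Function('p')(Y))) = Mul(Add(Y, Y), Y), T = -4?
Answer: Add(-38336, Mul(12, I)) ≈ Add(-38336., Mul(12.000, I))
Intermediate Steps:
Function('p')(Y) = Add(2, Mul(-2, Pow(Y, 2))) (Function('p')(Y) = Add(2, Mul(-1, Mul(Add(Y, Y), Y))) = Add(2, Mul(-1, Mul(Mul(2, Y), Y))) = Add(2, Mul(-1, Mul(2, Pow(Y, 2)))) = Add(2, Mul(-2, Pow(Y, 2))))
Function('g')(t) = Mul(3, I) (Function('g')(t) = Pow(Add(-5, -4), Rational(1, 2)) = Pow(-9, Rational(1, 2)) = Mul(3, I))
Function('a')(M, S) = Add(2, Mul(4, S), Mul(12, I)) (Function('a')(M, S) = Add(2, Mul(Add(S, Mul(3, I)), 4)) = Add(2, Add(Mul(4, S), Mul(12, I))) = Add(2, Mul(4, S), Mul(12, I)))
Add(Function('a')(Function('p')(11), 75), Mul(-1, 38638)) = Add(Add(2, Mul(4, 75), Mul(12, I)), Mul(-1, 38638)) = Add(Add(2, 300, Mul(12, I)), -38638) = Add(Add(302, Mul(12, I)), -38638) = Add(-38336, Mul(12, I))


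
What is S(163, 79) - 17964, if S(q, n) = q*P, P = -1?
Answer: -18127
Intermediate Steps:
S(q, n) = -q (S(q, n) = q*(-1) = -q)
S(163, 79) - 17964 = -1*163 - 17964 = -163 - 17964 = -18127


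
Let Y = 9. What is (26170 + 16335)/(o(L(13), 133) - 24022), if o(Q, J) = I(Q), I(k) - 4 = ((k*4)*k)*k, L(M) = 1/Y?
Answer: -30986145/17509118 ≈ -1.7697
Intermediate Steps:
L(M) = 1/9
I(k) = 4 + 4*k**3 (I(k) = 4 + ((k*4)*k)*k = 4 + ((4*k)*k)*k = 4 + (4*k**2)*k = 4 + 4*k**3)
o(Q, J) = 4 + 4*Q**3
(26170 + 16335)/(o(L(13), 133) - 24022) = (26170 + 16335)/((4 + 4*(1/9)**3) - 24022) = 42505/((4 + 4*(1/729)) - 24022) = 42505/((4 + 4/729) - 24022) = 42505/(2920/729 - 24022) = 42505/(-17509118/729) = 42505*(-729/17509118) = -30986145/17509118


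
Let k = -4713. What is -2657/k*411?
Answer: 364009/1571 ≈ 231.71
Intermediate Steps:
-2657/k*411 = -2657/(-4713)*411 = -2657*(-1/4713)*411 = (2657/4713)*411 = 364009/1571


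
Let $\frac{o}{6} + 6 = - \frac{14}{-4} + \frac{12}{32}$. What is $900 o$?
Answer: $-11475$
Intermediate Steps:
$o = - \frac{51}{4}$ ($o = -36 + 6 \left(- \frac{14}{-4} + \frac{12}{32}\right) = -36 + 6 \left(\left(-14\right) \left(- \frac{1}{4}\right) + 12 \cdot \frac{1}{32}\right) = -36 + 6 \left(\frac{7}{2} + \frac{3}{8}\right) = -36 + 6 \cdot \frac{31}{8} = -36 + \frac{93}{4} = - \frac{51}{4} \approx -12.75$)
$900 o = 900 \left(- \frac{51}{4}\right) = -11475$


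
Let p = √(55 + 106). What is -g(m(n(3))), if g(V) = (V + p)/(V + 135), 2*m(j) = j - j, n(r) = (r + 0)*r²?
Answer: -√161/135 ≈ -0.093989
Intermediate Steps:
p = √161 ≈ 12.689
n(r) = r³ (n(r) = r*r² = r³)
m(j) = 0 (m(j) = (j - j)/2 = (½)*0 = 0)
g(V) = (V + √161)/(135 + V) (g(V) = (V + √161)/(V + 135) = (V + √161)/(135 + V))
-g(m(n(3))) = -(0 + √161)/(135 + 0) = -√161/135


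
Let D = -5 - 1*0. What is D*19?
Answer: -95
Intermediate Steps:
D = -5 (D = -5 + 0 = -5)
D*19 = -5*19 = -95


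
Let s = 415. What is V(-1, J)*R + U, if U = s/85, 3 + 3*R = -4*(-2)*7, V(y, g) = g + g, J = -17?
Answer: -30385/51 ≈ -595.78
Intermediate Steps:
V(y, g) = 2*g
R = 53/3 (R = -1 + (-4*(-2)*7)/3 = -1 + (8*7)/3 = -1 + (1/3)*56 = -1 + 56/3 = 53/3 ≈ 17.667)
U = 83/17 (U = 415/85 = 415*(1/85) = 83/17 ≈ 4.8824)
V(-1, J)*R + U = (2*(-17))*(53/3) + 83/17 = -34*53/3 + 83/17 = -1802/3 + 83/17 = -30385/51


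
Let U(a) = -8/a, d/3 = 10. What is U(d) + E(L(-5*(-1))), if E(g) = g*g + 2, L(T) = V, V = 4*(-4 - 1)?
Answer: 6026/15 ≈ 401.73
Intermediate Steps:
V = -20 (V = 4*(-5) = -20)
L(T) = -20
d = 30 (d = 3*10 = 30)
E(g) = 2 + g² (E(g) = g² + 2 = 2 + g²)
U(d) + E(L(-5*(-1))) = -8/30 + (2 + (-20)²) = -8*1/30 + (2 + 400) = -4/15 + 402 = 6026/15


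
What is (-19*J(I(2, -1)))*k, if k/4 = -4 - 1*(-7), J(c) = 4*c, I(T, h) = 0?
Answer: 0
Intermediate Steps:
k = 12 (k = 4*(-4 - 1*(-7)) = 4*(-4 + 7) = 4*3 = 12)
(-19*J(I(2, -1)))*k = -76*0*12 = -19*0*12 = 0*12 = 0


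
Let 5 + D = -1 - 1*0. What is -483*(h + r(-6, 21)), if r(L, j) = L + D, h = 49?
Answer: -17871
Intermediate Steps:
D = -6 (D = -5 + (-1 - 1*0) = -5 + (-1 + 0) = -5 - 1 = -6)
r(L, j) = -6 + L (r(L, j) = L - 6 = -6 + L)
-483*(h + r(-6, 21)) = -483*(49 + (-6 - 6)) = -483*(49 - 12) = -483*37 = -17871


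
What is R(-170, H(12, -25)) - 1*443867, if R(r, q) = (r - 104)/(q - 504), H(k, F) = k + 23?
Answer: -208173349/469 ≈ -4.4387e+5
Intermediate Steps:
H(k, F) = 23 + k
R(r, q) = (-104 + r)/(-504 + q)
R(-170, H(12, -25)) - 1*443867 = (-104 - 170)/(-504 + (23 + 12)) - 1*443867 = -274/(-504 + 35) - 443867 = -274/(-469) - 443867 = -1/469*(-274) - 443867 = 274/469 - 443867 = -208173349/469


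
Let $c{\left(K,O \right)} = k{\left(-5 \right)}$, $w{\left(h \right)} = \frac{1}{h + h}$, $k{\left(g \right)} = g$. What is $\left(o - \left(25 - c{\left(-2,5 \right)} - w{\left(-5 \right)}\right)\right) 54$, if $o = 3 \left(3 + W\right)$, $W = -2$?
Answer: $- \frac{7317}{5} \approx -1463.4$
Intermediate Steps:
$w{\left(h \right)} = \frac{1}{2 h}$
$c{\left(K,O \right)} = -5$
$o = 3$ ($o = 3 \left(3 - 2\right) = 3 \cdot 1 = 3$)
$\left(o - \left(25 - c{\left(-2,5 \right)} - w{\left(-5 \right)}\right)\right) 54 = \left(3 - \left(30 + \frac{1}{10}\right)\right) 54 = \left(3 + \left(\left(-5 + \frac{1}{2} \left(- \frac{1}{5}\right)\right) - 25\right)\right) 54 = \left(3 - \frac{301}{10}\right) 54 = \left(- \frac{271}{10}\right) 54 = - \frac{7317}{5}$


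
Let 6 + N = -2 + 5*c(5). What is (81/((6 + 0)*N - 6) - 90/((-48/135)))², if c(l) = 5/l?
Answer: 998001/16 ≈ 62375.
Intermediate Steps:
N = -3 (N = -6 + (-2 + 5*(5/5)) = -6 + (-2 + 5*(5*(⅕))) = -6 + (-2 + 5*1) = -6 + (-2 + 5) = -6 + 3 = -3)
(81/((6 + 0)*N - 6) - 90/((-48/135)))² = (81/((6 + 0)*(-3) - 6) - 90/((-48/135)))² = (81/(6*(-3) - 6) - 90/((-48*1/135)))² = (81/(-18 - 6) - 90/(-16/45))² = (81/(-24) - 90*(-45/16))² = (81*(-1/24) + 2025/8)² = (-27/8 + 2025/8)² = (999/4)² = 998001/16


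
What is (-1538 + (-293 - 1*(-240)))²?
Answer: 2531281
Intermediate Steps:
(-1538 + (-293 - 1*(-240)))² = (-1538 + (-293 + 240))² = (-1538 - 53)² = (-1591)² = 2531281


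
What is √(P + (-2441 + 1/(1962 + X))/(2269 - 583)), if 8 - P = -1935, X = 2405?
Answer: 12*√20303251845085/1227127 ≈ 44.063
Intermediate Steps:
P = 1943 (P = 8 - 1*(-1935) = 8 + 1935 = 1943)
√(P + (-2441 + 1/(1962 + X))/(2269 - 583)) = √(1943 + (-2441 + 1/(1962 + 2405))/(2269 - 583)) = √(1943 + (-2441 + 1/4367)/1686) = √(1943 + (-2441 + 1/4367)*(1/1686)) = √(1943 - 10659846/4367*1/1686) = √(1943 - 1776641/1227127) = √(2382531120/1227127) = 12*√20303251845085/1227127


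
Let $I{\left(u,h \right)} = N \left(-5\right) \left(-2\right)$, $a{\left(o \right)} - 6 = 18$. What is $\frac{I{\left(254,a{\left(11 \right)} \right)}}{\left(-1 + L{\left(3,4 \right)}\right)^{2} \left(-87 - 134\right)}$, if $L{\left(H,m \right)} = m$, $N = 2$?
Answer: $- \frac{20}{1989} \approx -0.010055$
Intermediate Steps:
$a{\left(o \right)} = 24$ ($a{\left(o \right)} = 6 + 18 = 24$)
$I{\left(u,h \right)} = 20$ ($I{\left(u,h \right)} = 2 \left(-5\right) \left(-2\right) = \left(-10\right) \left(-2\right) = 20$)
$\frac{I{\left(254,a{\left(11 \right)} \right)}}{\left(-1 + L{\left(3,4 \right)}\right)^{2} \left(-87 - 134\right)} = \frac{20}{\left(-1 + 4\right)^{2} \left(-87 - 134\right)} = \frac{20}{3^{2} \left(-221\right)} = \frac{20}{9 \left(-221\right)} = \frac{20}{-1989} = 20 \left(- \frac{1}{1989}\right) = - \frac{20}{1989}$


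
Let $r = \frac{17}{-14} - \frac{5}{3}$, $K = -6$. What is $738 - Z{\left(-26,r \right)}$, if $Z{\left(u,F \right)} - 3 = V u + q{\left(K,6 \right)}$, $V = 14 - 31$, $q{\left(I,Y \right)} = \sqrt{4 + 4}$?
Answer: $293 - 2 \sqrt{2} \approx 290.17$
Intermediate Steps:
$r = - \frac{121}{42}$ ($r = 17 \left(- \frac{1}{14}\right) - \frac{5}{3} = - \frac{17}{14} - \frac{5}{3} = - \frac{121}{42} \approx -2.881$)
$q{\left(I,Y \right)} = 2 \sqrt{2}$ ($q{\left(I,Y \right)} = \sqrt{8} = 2 \sqrt{2}$)
$V = -17$ ($V = 14 - 31 = -17$)
$Z{\left(u,F \right)} = 3 - 17 u + 2 \sqrt{2}$ ($Z{\left(u,F \right)} = 3 - \left(- 2 \sqrt{2} + 17 u\right) = 3 - 17 u + 2 \sqrt{2}$)
$738 - Z{\left(-26,r \right)} = 738 - \left(3 - -442 + 2 \sqrt{2}\right) = 738 - \left(3 + 442 + 2 \sqrt{2}\right) = 738 - \left(445 + 2 \sqrt{2}\right) = 293 - 2 \sqrt{2}$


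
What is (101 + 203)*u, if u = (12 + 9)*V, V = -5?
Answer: -31920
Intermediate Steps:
u = -105 (u = (12 + 9)*(-5) = 21*(-5) = -105)
(101 + 203)*u = (101 + 203)*(-105) = 304*(-105) = -31920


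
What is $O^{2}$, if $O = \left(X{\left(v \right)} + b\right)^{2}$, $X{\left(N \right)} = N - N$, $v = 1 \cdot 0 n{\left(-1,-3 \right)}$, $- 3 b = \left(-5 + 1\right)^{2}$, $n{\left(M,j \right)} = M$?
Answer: $\frac{65536}{81} \approx 809.09$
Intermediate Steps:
$b = - \frac{16}{3}$ ($b = - \frac{\left(-5 + 1\right)^{2}}{3} = - \frac{\left(-4\right)^{2}}{3} = \left(- \frac{1}{3}\right) 16 = - \frac{16}{3} \approx -5.3333$)
$v = 0$ ($v = 1 \cdot 0 \left(-1\right) = 0 \left(-1\right) = 0$)
$X{\left(N \right)} = 0$
$O = \frac{256}{9}$ ($O = \left(0 - \frac{16}{3}\right)^{2} = \left(- \frac{16}{3}\right)^{2} = \frac{256}{9} \approx 28.444$)
$O^{2} = \left(\frac{256}{9}\right)^{2} = \frac{65536}{81}$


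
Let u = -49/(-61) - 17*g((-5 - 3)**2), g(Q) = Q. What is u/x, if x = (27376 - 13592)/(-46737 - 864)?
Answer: 3156850719/840824 ≈ 3754.5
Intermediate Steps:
x = -13784/47601 (x = 13784/(-47601) = 13784*(-1/47601) = -13784/47601 ≈ -0.28957)
u = -66319/61 (u = -49/(-61) - 17*(-5 - 3)**2 = -49*(-1/61) - 17*(-8)**2 = 49/61 - 17*64 = 49/61 - 1088 = -66319/61 ≈ -1087.2)
u/x = -66319/(61*(-13784/47601)) = -66319/61*(-47601/13784) = 3156850719/840824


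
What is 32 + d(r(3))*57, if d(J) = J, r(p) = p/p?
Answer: 89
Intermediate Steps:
r(p) = 1
32 + d(r(3))*57 = 32 + 1*57 = 32 + 57 = 89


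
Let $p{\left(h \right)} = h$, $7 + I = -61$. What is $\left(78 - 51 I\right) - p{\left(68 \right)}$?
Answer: $3478$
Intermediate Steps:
$I = -68$ ($I = -7 - 61 = -68$)
$\left(78 - 51 I\right) - p{\left(68 \right)} = \left(78 - -3468\right) - 68 = \left(78 + 3468\right) - 68 = 3546 - 68 = 3478$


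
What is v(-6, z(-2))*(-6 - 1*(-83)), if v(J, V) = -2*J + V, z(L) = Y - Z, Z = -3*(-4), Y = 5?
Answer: 385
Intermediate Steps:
Z = 12
z(L) = -7 (z(L) = 5 - 1*12 = 5 - 12 = -7)
v(J, V) = V - 2*J
v(-6, z(-2))*(-6 - 1*(-83)) = (-7 - 2*(-6))*(-6 - 1*(-83)) = (-7 + 12)*(-6 + 83) = 5*77 = 385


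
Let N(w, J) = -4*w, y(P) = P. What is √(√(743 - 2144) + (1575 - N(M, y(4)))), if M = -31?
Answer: √(1451 + I*√1401) ≈ 38.095 + 0.4913*I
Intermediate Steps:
√(√(743 - 2144) + (1575 - N(M, y(4)))) = √(√(743 - 2144) + (1575 - (-4)*(-31))) = √(√(-1401) + (1575 - 1*124)) = √(I*√1401 + (1575 - 124)) = √(I*√1401 + 1451) = √(1451 + I*√1401)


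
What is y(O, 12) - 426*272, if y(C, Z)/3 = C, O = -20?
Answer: -115932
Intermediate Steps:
y(C, Z) = 3*C
y(O, 12) - 426*272 = 3*(-20) - 426*272 = -60 - 115872 = -115932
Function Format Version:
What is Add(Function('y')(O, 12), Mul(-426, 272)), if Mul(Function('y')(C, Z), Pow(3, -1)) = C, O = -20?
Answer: -115932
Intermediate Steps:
Function('y')(C, Z) = Mul(3, C)
Add(Function('y')(O, 12), Mul(-426, 272)) = Add(Mul(3, -20), Mul(-426, 272)) = Add(-60, -115872) = -115932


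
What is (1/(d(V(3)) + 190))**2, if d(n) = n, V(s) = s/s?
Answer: 1/36481 ≈ 2.7412e-5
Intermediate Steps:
V(s) = 1
(1/(d(V(3)) + 190))**2 = (1/(1 + 190))**2 = (1/191)**2 = 1/36481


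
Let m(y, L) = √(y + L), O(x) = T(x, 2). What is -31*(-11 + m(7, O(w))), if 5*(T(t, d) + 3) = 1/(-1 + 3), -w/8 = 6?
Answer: 341 - 31*√410/10 ≈ 278.23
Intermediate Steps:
w = -48 (w = -8*6 = -48)
T(t, d) = -29/10 (T(t, d) = -3 + 1/(5*(-1 + 3)) = -3 + (⅕)/2 = -3 + (⅕)*(½) = -3 + ⅒ = -29/10)
O(x) = -29/10
m(y, L) = √(L + y)
-31*(-11 + m(7, O(w))) = -31*(-11 + √(-29/10 + 7)) = -31*(-11 + √(41/10)) = -31*(-11 + √410/10) = 341 - 31*√410/10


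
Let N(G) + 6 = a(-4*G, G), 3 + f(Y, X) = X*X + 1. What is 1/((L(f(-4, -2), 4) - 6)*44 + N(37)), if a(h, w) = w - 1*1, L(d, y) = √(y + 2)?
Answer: -39/7190 - 11*√6/10785 ≈ -0.0079225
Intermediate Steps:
f(Y, X) = -2 + X² (f(Y, X) = -3 + (X*X + 1) = -3 + (X² + 1) = -3 + (1 + X²) = -2 + X²)
L(d, y) = √(2 + y)
a(h, w) = -1 + w (a(h, w) = w - 1 = -1 + w)
N(G) = -7 + G (N(G) = -6 + (-1 + G) = -7 + G)
1/((L(f(-4, -2), 4) - 6)*44 + N(37)) = 1/((√(2 + 4) - 6)*44 + (-7 + 37)) = 1/((√6 - 6)*44 + 30) = 1/((-6 + √6)*44 + 30) = 1/((-264 + 44*√6) + 30) = 1/(-234 + 44*√6)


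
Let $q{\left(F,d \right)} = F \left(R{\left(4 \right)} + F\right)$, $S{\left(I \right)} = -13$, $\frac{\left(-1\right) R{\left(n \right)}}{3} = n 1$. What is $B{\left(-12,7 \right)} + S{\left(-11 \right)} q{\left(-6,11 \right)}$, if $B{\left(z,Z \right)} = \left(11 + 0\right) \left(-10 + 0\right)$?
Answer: $-1514$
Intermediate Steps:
$R{\left(n \right)} = - 3 n$ ($R{\left(n \right)} = - 3 n 1 = - 3 n$)
$B{\left(z,Z \right)} = -110$ ($B{\left(z,Z \right)} = 11 \left(-10\right) = -110$)
$q{\left(F,d \right)} = F \left(-12 + F\right)$ ($q{\left(F,d \right)} = F \left(\left(-3\right) 4 + F\right) = F \left(-12 + F\right)$)
$B{\left(-12,7 \right)} + S{\left(-11 \right)} q{\left(-6,11 \right)} = -110 - 13 \left(- 6 \left(-12 - 6\right)\right) = -110 - 13 \left(\left(-6\right) \left(-18\right)\right) = -110 - 1404 = -1514$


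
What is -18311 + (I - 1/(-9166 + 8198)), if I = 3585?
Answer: -14254767/968 ≈ -14726.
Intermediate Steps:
-18311 + (I - 1/(-9166 + 8198)) = -18311 + (3585 - 1/(-9166 + 8198)) = -18311 + (3585 - 1/(-968)) = -18311 + (3585 - 1*(-1/968)) = -18311 + (3585 + 1/968) = -18311 + 3470281/968 = -14254767/968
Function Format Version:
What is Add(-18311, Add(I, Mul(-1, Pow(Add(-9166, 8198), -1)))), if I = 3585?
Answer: Rational(-14254767, 968) ≈ -14726.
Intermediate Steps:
Add(-18311, Add(I, Mul(-1, Pow(Add(-9166, 8198), -1)))) = Add(-18311, Add(3585, Mul(-1, Pow(Add(-9166, 8198), -1)))) = Add(-18311, Add(3585, Mul(-1, Pow(-968, -1)))) = Add(-18311, Add(3585, Mul(-1, Rational(-1, 968)))) = Add(-18311, Add(3585, Rational(1, 968))) = Add(-18311, Rational(3470281, 968)) = Rational(-14254767, 968)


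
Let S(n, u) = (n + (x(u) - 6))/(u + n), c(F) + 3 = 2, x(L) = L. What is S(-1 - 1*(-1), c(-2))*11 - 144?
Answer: -67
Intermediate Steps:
c(F) = -1 (c(F) = -3 + 2 = -1)
S(n, u) = (-6 + n + u)/(n + u) (S(n, u) = (n + (u - 6))/(u + n) = (n + (-6 + u))/(n + u) = (-6 + n + u)/(n + u))
S(-1 - 1*(-1), c(-2))*11 - 144 = ((-6 + (-1 - 1*(-1)) - 1)/((-1 - 1*(-1)) - 1))*11 - 144 = ((-6 + (-1 + 1) - 1)/((-1 + 1) - 1))*11 - 144 = ((-6 + 0 - 1)/(0 - 1))*11 - 144 = (-7/(-1))*11 - 144 = -1*(-7)*11 - 144 = 7*11 - 144 = 77 - 144 = -67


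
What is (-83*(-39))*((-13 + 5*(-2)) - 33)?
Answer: -181272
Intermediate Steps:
(-83*(-39))*((-13 + 5*(-2)) - 33) = 3237*((-13 - 10) - 33) = 3237*(-23 - 33) = 3237*(-56) = -181272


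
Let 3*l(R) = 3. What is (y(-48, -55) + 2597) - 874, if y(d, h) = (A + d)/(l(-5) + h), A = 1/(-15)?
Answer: 1396351/810 ≈ 1723.9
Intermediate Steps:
l(R) = 1 (l(R) = (⅓)*3 = 1)
A = -1/15 ≈ -0.066667
y(d, h) = (-1/15 + d)/(1 + h)
(y(-48, -55) + 2597) - 874 = ((-1/15 - 48)/(1 - 55) + 2597) - 874 = (-721/15/(-54) + 2597) - 874 = (-1/54*(-721/15) + 2597) - 874 = (721/810 + 2597) - 874 = 2104291/810 - 874 = 1396351/810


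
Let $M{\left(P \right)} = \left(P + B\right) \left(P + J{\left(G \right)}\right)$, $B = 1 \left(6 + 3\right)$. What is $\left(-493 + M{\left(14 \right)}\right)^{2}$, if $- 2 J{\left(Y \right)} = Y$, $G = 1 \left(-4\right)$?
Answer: $15625$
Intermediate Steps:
$G = -4$
$B = 9$ ($B = 1 \cdot 9 = 9$)
$J{\left(Y \right)} = - \frac{Y}{2}$
$M{\left(P \right)} = \left(2 + P\right) \left(9 + P\right)$ ($M{\left(P \right)} = \left(P + 9\right) \left(P - -2\right) = \left(9 + P\right) \left(P + 2\right) = \left(9 + P\right) \left(2 + P\right) = \left(2 + P\right) \left(9 + P\right)$)
$\left(-493 + M{\left(14 \right)}\right)^{2} = \left(-493 + \left(18 + 14^{2} + 11 \cdot 14\right)\right)^{2} = \left(-493 + \left(18 + 196 + 154\right)\right)^{2} = \left(-493 + 368\right)^{2} = \left(-125\right)^{2} = 15625$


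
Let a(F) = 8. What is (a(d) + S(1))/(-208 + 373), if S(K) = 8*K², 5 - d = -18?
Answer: 16/165 ≈ 0.096970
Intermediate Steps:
d = 23 (d = 5 - 1*(-18) = 5 + 18 = 23)
(a(d) + S(1))/(-208 + 373) = (8 + 8*1²)/(-208 + 373) = (8 + 8*1)/165 = (8 + 8)*(1/165) = 16*(1/165) = 16/165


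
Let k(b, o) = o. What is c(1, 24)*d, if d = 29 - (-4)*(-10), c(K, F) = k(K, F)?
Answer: -264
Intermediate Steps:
c(K, F) = F
d = -11 (d = 29 - 1*40 = 29 - 40 = -11)
c(1, 24)*d = 24*(-11) = -264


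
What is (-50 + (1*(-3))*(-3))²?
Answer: 1681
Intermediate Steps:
(-50 + (1*(-3))*(-3))² = (-50 - 3*(-3))² = (-50 + 9)² = (-41)² = 1681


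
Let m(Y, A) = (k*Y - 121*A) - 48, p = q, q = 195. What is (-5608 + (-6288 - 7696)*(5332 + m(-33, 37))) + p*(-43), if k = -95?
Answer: -55138921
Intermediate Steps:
p = 195
m(Y, A) = -48 - 121*A - 95*Y (m(Y, A) = (-95*Y - 121*A) - 48 = (-121*A - 95*Y) - 48 = -48 - 121*A - 95*Y)
(-5608 + (-6288 - 7696)*(5332 + m(-33, 37))) + p*(-43) = (-5608 + (-6288 - 7696)*(5332 + (-48 - 121*37 - 95*(-33)))) + 195*(-43) = (-5608 - 13984*(5332 + (-48 - 4477 + 3135))) - 8385 = (-5608 - 13984*(5332 - 1390)) - 8385 = (-5608 - 13984*3942) - 8385 = (-5608 - 55124928) - 8385 = -55130536 - 8385 = -55138921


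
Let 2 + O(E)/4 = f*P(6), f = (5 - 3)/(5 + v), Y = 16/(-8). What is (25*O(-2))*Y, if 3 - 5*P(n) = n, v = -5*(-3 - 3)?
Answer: 2848/7 ≈ 406.86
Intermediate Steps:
v = 30 (v = -5*(-6) = 30)
P(n) = 3/5 - n/5
Y = -2 (Y = 16*(-1/8) = -2)
f = 2/35 (f = (5 - 3)/(5 + 30) = 2/35 ≈ 0.057143)
O(E) = -1424/175 (O(E) = -8 + 4*(2*(3/5 - 1/5*6)/35) = -8 + 4*(2*(3/5 - 6/5)/35) = -8 + 4*((2/35)*(-3/5)) = -8 + 4*(-6/175) = -8 - 24/175 = -1424/175)
(25*O(-2))*Y = (25*(-1424/175))*(-2) = -1424/7*(-2) = 2848/7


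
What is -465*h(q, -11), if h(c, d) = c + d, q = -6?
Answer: 7905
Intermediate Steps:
-465*h(q, -11) = -465*(-6 - 11) = -465*(-17) = 7905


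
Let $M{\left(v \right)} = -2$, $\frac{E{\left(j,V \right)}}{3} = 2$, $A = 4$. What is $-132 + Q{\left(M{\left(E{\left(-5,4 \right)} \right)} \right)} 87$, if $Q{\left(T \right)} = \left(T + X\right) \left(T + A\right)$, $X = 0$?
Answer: $-480$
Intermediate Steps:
$E{\left(j,V \right)} = 6$ ($E{\left(j,V \right)} = 3 \cdot 2 = 6$)
$Q{\left(T \right)} = T \left(4 + T\right)$ ($Q{\left(T \right)} = \left(T + 0\right) \left(T + 4\right) = T \left(4 + T\right)$)
$-132 + Q{\left(M{\left(E{\left(-5,4 \right)} \right)} \right)} 87 = -132 + - 2 \left(4 - 2\right) 87 = -132 + \left(-2\right) 2 \cdot 87 = -132 - 348 = -480$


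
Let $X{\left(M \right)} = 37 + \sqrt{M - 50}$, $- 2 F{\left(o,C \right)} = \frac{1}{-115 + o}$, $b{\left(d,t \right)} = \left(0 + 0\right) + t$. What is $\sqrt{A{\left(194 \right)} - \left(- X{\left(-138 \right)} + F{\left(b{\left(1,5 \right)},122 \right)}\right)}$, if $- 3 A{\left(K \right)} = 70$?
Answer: $\frac{\sqrt{1487805 + 217800 i \sqrt{47}}}{330} \approx 4.0631 + 1.6873 i$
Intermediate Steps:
$b{\left(d,t \right)} = t$ ($b{\left(d,t \right)} = 0 + t = t$)
$A{\left(K \right)} = - \frac{70}{3}$ ($A{\left(K \right)} = \left(- \frac{1}{3}\right) 70 = - \frac{70}{3}$)
$F{\left(o,C \right)} = - \frac{1}{2 \left(-115 + o\right)}$
$X{\left(M \right)} = 37 + \sqrt{-50 + M}$
$\sqrt{A{\left(194 \right)} - \left(- X{\left(-138 \right)} + F{\left(b{\left(1,5 \right)},122 \right)}\right)} = \sqrt{- \frac{70}{3} - \left(-37 - \frac{1}{-230 + 2 \cdot 5} - \sqrt{-50 - 138}\right)} = \sqrt{- \frac{70}{3} - \left(-37 - \frac{1}{-230 + 10} - 2 i \sqrt{47}\right)} = \sqrt{- \frac{70}{3} - \left(-37 + \frac{1}{220} - 2 i \sqrt{47}\right)} = \sqrt{- \frac{70}{3} + \left(\left(37 + 2 i \sqrt{47}\right) - \frac{1}{220}\right)} = \sqrt{- \frac{70}{3} + \left(\frac{8139}{220} + 2 i \sqrt{47}\right)} = \sqrt{\frac{9017}{660} + 2 i \sqrt{47}}$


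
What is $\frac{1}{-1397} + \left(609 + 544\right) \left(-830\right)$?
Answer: $- \frac{1336915031}{1397} \approx -9.5699 \cdot 10^{5}$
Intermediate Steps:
$\frac{1}{-1397} + \left(609 + 544\right) \left(-830\right) = - \frac{1}{1397} + 1153 \left(-830\right) = - \frac{1}{1397} - 956990 = - \frac{1336915031}{1397}$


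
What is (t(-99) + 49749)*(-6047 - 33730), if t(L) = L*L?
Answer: -2368720350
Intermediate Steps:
t(L) = L**2
(t(-99) + 49749)*(-6047 - 33730) = ((-99)**2 + 49749)*(-6047 - 33730) = (9801 + 49749)*(-39777) = 59550*(-39777) = -2368720350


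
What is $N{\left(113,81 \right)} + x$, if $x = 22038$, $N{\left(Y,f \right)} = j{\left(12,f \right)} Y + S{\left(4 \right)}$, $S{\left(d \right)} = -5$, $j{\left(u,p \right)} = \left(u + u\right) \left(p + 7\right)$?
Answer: $260689$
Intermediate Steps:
$j{\left(u,p \right)} = 2 u \left(7 + p\right)$
$N{\left(Y,f \right)} = -5 + Y \left(168 + 24 f\right)$ ($N{\left(Y,f \right)} = 2 \cdot 12 \left(7 + f\right) Y - 5 = \left(168 + 24 f\right) Y - 5 = Y \left(168 + 24 f\right) - 5 = -5 + Y \left(168 + 24 f\right)$)
$N{\left(113,81 \right)} + x = \left(-5 + 24 \cdot 113 \left(7 + 81\right)\right) + 22038 = \left(-5 + 24 \cdot 113 \cdot 88\right) + 22038 = \left(-5 + 238656\right) + 22038 = 238651 + 22038 = 260689$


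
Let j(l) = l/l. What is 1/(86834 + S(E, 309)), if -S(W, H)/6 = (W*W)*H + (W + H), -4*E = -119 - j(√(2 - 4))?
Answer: -1/1583800 ≈ -6.3139e-7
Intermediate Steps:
j(l) = 1
E = 30 (E = -(-119 - 1*1)/4 = -(-119 - 1)/4 = -¼*(-120) = 30)
S(W, H) = -6*H - 6*W - 6*H*W² (S(W, H) = -6*((W*W)*H + (W + H)) = -6*(W²*H + (H + W)) = -6*(H*W² + (H + W)) = -6*(H + W + H*W²) = -6*H - 6*W - 6*H*W²)
1/(86834 + S(E, 309)) = 1/(86834 + (-6*309 - 6*30 - 6*309*30²)) = 1/(86834 + (-1854 - 180 - 6*309*900)) = 1/(86834 + (-1854 - 180 - 1668600)) = 1/(86834 - 1670634) = 1/(-1583800) = -1/1583800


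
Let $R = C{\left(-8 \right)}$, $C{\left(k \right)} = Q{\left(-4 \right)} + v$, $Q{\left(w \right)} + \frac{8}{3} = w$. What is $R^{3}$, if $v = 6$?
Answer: $- \frac{8}{27} \approx -0.2963$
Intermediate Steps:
$Q{\left(w \right)} = - \frac{8}{3} + w$
$C{\left(k \right)} = - \frac{2}{3}$ ($C{\left(k \right)} = \left(- \frac{8}{3} - 4\right) + 6 = - \frac{20}{3} + 6 = - \frac{2}{3}$)
$R = - \frac{2}{3} \approx -0.66667$
$R^{3} = \left(- \frac{2}{3}\right)^{3} = - \frac{8}{27}$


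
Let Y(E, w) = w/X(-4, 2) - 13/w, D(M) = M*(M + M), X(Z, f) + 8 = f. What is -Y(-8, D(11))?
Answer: 29321/726 ≈ 40.387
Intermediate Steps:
X(Z, f) = -8 + f
D(M) = 2*M**2 (D(M) = M*(2*M) = 2*M**2)
Y(E, w) = -13/w - w/6 (Y(E, w) = w/(-8 + 2) - 13/w = w/(-6) - 13/w = w*(-1/6) - 13/w = -w/6 - 13/w = -13/w - w/6)
-Y(-8, D(11)) = -(-13/(2*11**2) - 11**2/3) = -(-13/(2*121) - 121/3) = -(-13/242 - 1/6*242) = -(-13*1/242 - 121/3) = -(-13/242 - 121/3) = -1*(-29321/726) = 29321/726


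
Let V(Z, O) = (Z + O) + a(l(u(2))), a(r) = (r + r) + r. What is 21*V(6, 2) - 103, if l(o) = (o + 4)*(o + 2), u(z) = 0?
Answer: 569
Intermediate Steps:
l(o) = (2 + o)*(4 + o) (l(o) = (4 + o)*(2 + o) = (2 + o)*(4 + o))
a(r) = 3*r (a(r) = 2*r + r = 3*r)
V(Z, O) = 24 + O + Z (V(Z, O) = (Z + O) + 3*(8 + 0² + 6*0) = (O + Z) + 3*(8 + 0 + 0) = (O + Z) + 3*8 = (O + Z) + 24 = 24 + O + Z)
21*V(6, 2) - 103 = 21*(24 + 2 + 6) - 103 = 21*32 - 103 = 672 - 103 = 569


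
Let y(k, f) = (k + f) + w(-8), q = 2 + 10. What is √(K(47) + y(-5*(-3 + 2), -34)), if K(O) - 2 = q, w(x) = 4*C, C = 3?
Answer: I*√3 ≈ 1.732*I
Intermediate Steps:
w(x) = 12 (w(x) = 4*3 = 12)
q = 12
K(O) = 14 (K(O) = 2 + 12 = 14)
y(k, f) = 12 + f + k (y(k, f) = (k + f) + 12 = (f + k) + 12 = 12 + f + k)
√(K(47) + y(-5*(-3 + 2), -34)) = √(14 + (12 - 34 - 5*(-3 + 2))) = √(14 + (12 - 34 - 5*(-1))) = √(14 + (12 - 34 + 5)) = √(14 - 17) = √(-3) = I*√3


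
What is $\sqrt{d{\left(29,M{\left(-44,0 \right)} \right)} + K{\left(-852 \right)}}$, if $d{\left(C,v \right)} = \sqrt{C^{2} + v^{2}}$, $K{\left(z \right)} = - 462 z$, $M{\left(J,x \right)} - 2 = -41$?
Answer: $\sqrt{393624 + \sqrt{2362}} \approx 627.43$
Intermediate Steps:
$M{\left(J,x \right)} = -39$ ($M{\left(J,x \right)} = 2 - 41 = -39$)
$\sqrt{d{\left(29,M{\left(-44,0 \right)} \right)} + K{\left(-852 \right)}} = \sqrt{\sqrt{29^{2} + \left(-39\right)^{2}} - -393624} = \sqrt{\sqrt{841 + 1521} + 393624} = \sqrt{\sqrt{2362} + 393624} = \sqrt{393624 + \sqrt{2362}}$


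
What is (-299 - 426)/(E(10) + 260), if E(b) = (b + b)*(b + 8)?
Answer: -145/124 ≈ -1.1694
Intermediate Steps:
E(b) = 2*b*(8 + b) (E(b) = (2*b)*(8 + b) = 2*b*(8 + b))
(-299 - 426)/(E(10) + 260) = (-299 - 426)/(2*10*(8 + 10) + 260) = -725/(2*10*18 + 260) = -725/(360 + 260) = -725/620 = -725*1/620 = -145/124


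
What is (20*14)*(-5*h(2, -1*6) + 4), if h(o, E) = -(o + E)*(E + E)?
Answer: 68320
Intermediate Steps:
h(o, E) = -2*E*(E + o) (h(o, E) = -(E + o)*2*E = -2*E*(E + o))
(20*14)*(-5*h(2, -1*6) + 4) = (20*14)*(-(-10)*(-1*6)*(-1*6 + 2) + 4) = 280*(-(-10)*(-6)*(-6 + 2) + 4) = 280*(-(-10)*(-6)*(-4) + 4) = 280*(-5*(-48) + 4) = 280*(240 + 4) = 280*244 = 68320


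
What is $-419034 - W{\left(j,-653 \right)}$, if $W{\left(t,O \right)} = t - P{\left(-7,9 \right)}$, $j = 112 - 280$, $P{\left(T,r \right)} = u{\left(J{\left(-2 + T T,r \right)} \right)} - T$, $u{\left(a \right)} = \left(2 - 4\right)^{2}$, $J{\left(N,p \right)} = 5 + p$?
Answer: $-418855$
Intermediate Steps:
$u{\left(a \right)} = 4$ ($u{\left(a \right)} = \left(-2\right)^{2} = 4$)
$P{\left(T,r \right)} = 4 - T$
$j = -168$
$W{\left(t,O \right)} = -11 + t$ ($W{\left(t,O \right)} = t - \left(4 - -7\right) = t - \left(4 + 7\right) = t - 11 = -11 + t$)
$-419034 - W{\left(j,-653 \right)} = -419034 - \left(-11 - 168\right) = -419034 - -179 = -419034 + 179 = -418855$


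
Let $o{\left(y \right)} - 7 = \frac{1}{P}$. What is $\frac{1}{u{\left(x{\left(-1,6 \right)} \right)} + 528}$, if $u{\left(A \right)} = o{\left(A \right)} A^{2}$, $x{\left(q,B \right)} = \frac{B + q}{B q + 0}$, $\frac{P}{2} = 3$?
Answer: $\frac{216}{115123} \approx 0.0018763$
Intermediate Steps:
$P = 6$ ($P = 2 \cdot 3 = 6$)
$x{\left(q,B \right)} = \frac{B + q}{B q}$
$o{\left(y \right)} = \frac{43}{6}$ ($o{\left(y \right)} = 7 + \frac{1}{6} = \frac{43}{6}$)
$u{\left(A \right)} = \frac{43 A^{2}}{6}$
$\frac{1}{u{\left(x{\left(-1,6 \right)} \right)} + 528} = \frac{1}{\frac{43 \left(\frac{6 - 1}{6 \left(-1\right)}\right)^{2}}{6} + 528} = \frac{1}{\frac{43 \left(\frac{1}{6} \left(-1\right) 5\right)^{2}}{6} + 528} = \frac{1}{\frac{43 \left(- \frac{5}{6}\right)^{2}}{6} + 528} = \frac{1}{\frac{43}{6} \cdot \frac{25}{36} + 528} = \frac{1}{\frac{1075}{216} + 528} = \frac{1}{\frac{115123}{216}} = \frac{216}{115123}$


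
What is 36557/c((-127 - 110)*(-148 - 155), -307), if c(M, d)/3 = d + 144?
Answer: -36557/489 ≈ -74.759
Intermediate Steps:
c(M, d) = 432 + 3*d (c(M, d) = 3*(d + 144) = 3*(144 + d) = 432 + 3*d)
36557/c((-127 - 110)*(-148 - 155), -307) = 36557/(432 + 3*(-307)) = 36557/(432 - 921) = 36557/(-489) = 36557*(-1/489) = -36557/489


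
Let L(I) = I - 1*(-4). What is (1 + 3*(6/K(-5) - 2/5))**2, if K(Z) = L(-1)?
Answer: 841/25 ≈ 33.640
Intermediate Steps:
L(I) = 4 + I (L(I) = I + 4 = 4 + I)
K(Z) = 3 (K(Z) = 4 - 1 = 3)
(1 + 3*(6/K(-5) - 2/5))**2 = (1 + 3*(6/3 - 2/5))**2 = (1 + 3*(6*(1/3) - 2*1/5))**2 = (1 + 3*(2 - 2/5))**2 = (1 + 3*(8/5))**2 = (1 + 24/5)**2 = (29/5)**2 = 841/25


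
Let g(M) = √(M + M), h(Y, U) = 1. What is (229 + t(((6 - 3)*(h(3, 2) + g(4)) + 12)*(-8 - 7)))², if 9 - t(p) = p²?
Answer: 7714328569 + 5393547000*√2 ≈ 1.5342e+10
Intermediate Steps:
g(M) = √2*√M (g(M) = √(2*M) = √2*√M)
t(p) = 9 - p²
(229 + t(((6 - 3)*(h(3, 2) + g(4)) + 12)*(-8 - 7)))² = (229 + (9 - (((6 - 3)*(1 + √2*√4) + 12)*(-8 - 7))²))² = (229 + (9 - ((3*(1 + √2*2) + 12)*(-15))²))² = (229 + (9 - ((3*(1 + 2*√2) + 12)*(-15))²))² = (229 + (9 - (((3 + 6*√2) + 12)*(-15))²))² = (229 + (9 - ((15 + 6*√2)*(-15))²))² = (229 + (9 - (-225 - 90*√2)²))² = (238 - (-225 - 90*√2)²)²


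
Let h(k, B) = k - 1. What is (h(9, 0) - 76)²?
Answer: 4624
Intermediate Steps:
h(k, B) = -1 + k
(h(9, 0) - 76)² = ((-1 + 9) - 76)² = (8 - 76)² = (-68)² = 4624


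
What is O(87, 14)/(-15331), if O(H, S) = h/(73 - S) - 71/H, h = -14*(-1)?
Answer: 2971/78694023 ≈ 3.7754e-5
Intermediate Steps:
h = 14
O(H, S) = -71/H + 14/(73 - S) (O(H, S) = 14/(73 - S) - 71/H = -71/H + 14/(73 - S))
O(87, 14)/(-15331) = ((5183 - 71*14 - 14*87)/(87*(-73 + 14)))/(-15331) = ((1/87)*(5183 - 994 - 1218)/(-59))*(-1/15331) = ((1/87)*(-1/59)*2971)*(-1/15331) = -2971/5133*(-1/15331) = 2971/78694023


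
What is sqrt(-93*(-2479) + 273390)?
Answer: 3*sqrt(55993) ≈ 709.88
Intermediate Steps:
sqrt(-93*(-2479) + 273390) = sqrt(230547 + 273390) = sqrt(503937) = 3*sqrt(55993)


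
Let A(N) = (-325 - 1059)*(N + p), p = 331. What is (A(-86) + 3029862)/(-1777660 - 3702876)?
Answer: -1345391/2740268 ≈ -0.49097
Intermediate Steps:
A(N) = -458104 - 1384*N (A(N) = (-325 - 1059)*(N + 331) = -1384*(331 + N) = -458104 - 1384*N)
(A(-86) + 3029862)/(-1777660 - 3702876) = ((-458104 - 1384*(-86)) + 3029862)/(-1777660 - 3702876) = ((-458104 + 119024) + 3029862)/(-5480536) = (-339080 + 3029862)*(-1/5480536) = 2690782*(-1/5480536) = -1345391/2740268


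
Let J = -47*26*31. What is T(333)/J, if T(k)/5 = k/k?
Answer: -5/37882 ≈ -0.00013199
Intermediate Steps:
T(k) = 5 (T(k) = 5*(k/k) = 5*1 = 5)
J = -37882 (J = -1222*31 = -37882)
T(333)/J = 5/(-37882) = 5*(-1/37882) = -5/37882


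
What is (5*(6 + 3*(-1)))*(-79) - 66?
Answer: -1251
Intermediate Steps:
(5*(6 + 3*(-1)))*(-79) - 66 = (5*(6 - 3))*(-79) - 66 = (5*3)*(-79) - 66 = 15*(-79) - 66 = -1185 - 66 = -1251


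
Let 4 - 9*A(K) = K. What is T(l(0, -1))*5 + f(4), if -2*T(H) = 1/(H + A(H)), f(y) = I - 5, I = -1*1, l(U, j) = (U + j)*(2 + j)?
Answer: -3/8 ≈ -0.37500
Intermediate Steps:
A(K) = 4/9 - K/9
l(U, j) = (2 + j)*(U + j)
I = -1
f(y) = -6 (f(y) = -1 - 5 = -6)
T(H) = -1/(2*(4/9 + 8*H/9)) (T(H) = -1/(2*(H + (4/9 - H/9))) = -1/(2*(4/9 + 8*H/9)))
T(l(0, -1))*5 + f(4) = -9/(8 + 16*((-1)**2 + 2*0 + 2*(-1) + 0*(-1)))*5 - 6 = -9/(8 + 16*(1 + 0 - 2 + 0))*5 - 6 = -9/(8 + 16*(-1))*5 - 6 = -9/(8 - 16)*5 - 6 = -9/(-8)*5 - 6 = -9*(-1/8)*5 - 6 = (9/8)*5 - 6 = 45/8 - 6 = -3/8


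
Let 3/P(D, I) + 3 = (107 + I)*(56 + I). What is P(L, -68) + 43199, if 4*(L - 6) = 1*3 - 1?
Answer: 6782242/157 ≈ 43199.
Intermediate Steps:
L = 13/2 (L = 6 + (1*3 - 1)/4 = 6 + (3 - 1)/4 = 6 + (¼)*2 = 6 + ½ = 13/2 ≈ 6.5000)
P(D, I) = 3/(-3 + (56 + I)*(107 + I)) (P(D, I) = 3/(-3 + (107 + I)*(56 + I)) = 3/(-3 + (56 + I)*(107 + I)))
P(L, -68) + 43199 = 3/(5989 + (-68)² + 163*(-68)) + 43199 = 3/(5989 + 4624 - 11084) + 43199 = 3/(-471) + 43199 = 3*(-1/471) + 43199 = -1/157 + 43199 = 6782242/157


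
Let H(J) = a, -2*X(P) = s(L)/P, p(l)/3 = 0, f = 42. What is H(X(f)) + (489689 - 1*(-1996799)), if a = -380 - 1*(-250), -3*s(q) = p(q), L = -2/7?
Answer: 2486358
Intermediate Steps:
p(l) = 0 (p(l) = 3*0 = 0)
L = -2/7 (L = -2*⅐ = -2/7 ≈ -0.28571)
s(q) = 0 (s(q) = -⅓*0 = 0)
a = -130 (a = -380 + 250 = -130)
X(P) = 0 (X(P) = -0/P = -½*0 = 0)
H(J) = -130
H(X(f)) + (489689 - 1*(-1996799)) = -130 + (489689 - 1*(-1996799)) = -130 + (489689 + 1996799) = -130 + 2486488 = 2486358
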